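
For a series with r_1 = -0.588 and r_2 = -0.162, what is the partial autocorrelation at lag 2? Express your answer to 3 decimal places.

-0.776

φ_{22} = (r_2 − r_1²) / (1 − r_1²)
r_1² = (-0.588)² = 0.345744
Numerator = -0.162 − 0.3457 = -0.5077; denominator = 1 − 0.3457 = 0.6543
φ_{22} = -0.5077 / 0.6543 = -0.776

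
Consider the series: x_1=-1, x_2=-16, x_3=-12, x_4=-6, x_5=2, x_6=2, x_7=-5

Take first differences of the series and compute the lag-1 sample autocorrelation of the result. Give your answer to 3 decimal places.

0.061

First differences Δx: -15, 4, 6, 8, 0, -7
Mean of differences = -0.6667
Numerator Σ(Δx_t−Δx̄)(Δx_{t+1}−Δx̄) = 23.5556
Denominator Σ(Δx_t−Δx̄)² = 387.3333
r_1(Δx) = 23.5556 / 387.3333 = 0.061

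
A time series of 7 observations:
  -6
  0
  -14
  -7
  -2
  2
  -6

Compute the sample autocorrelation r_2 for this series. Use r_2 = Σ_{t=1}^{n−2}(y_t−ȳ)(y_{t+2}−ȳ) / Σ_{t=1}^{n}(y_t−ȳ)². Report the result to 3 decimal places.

-0.253

Mean ȳ = (-6 + 0 − 14 − 7 − 2 + 2 − 6)/7 = -4.7143
Deviations from mean: -1.2857, 4.7143, -9.2857, -2.2857, 2.7143, 6.7143, -1.2857
Numerator Σ_{t=1}^{5}(y_t−ȳ)(y_{t+2}−ȳ) = -42.8776
Denominator Σ(y_t−ȳ)² = 169.4286
r_2 = -42.8776 / 169.4286 = -0.253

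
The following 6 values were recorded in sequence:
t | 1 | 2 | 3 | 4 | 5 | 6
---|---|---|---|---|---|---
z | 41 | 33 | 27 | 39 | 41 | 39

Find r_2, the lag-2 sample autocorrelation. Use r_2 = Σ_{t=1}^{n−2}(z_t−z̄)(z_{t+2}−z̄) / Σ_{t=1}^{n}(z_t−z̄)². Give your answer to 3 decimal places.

Mean z̄ = (41 + 33 + 27 + 39 + 41 + 39)/6 = 36.6667
Deviations from mean: 4.3333, -3.6667, -9.6667, 2.3333, 4.3333, 2.3333
Σ(z_t−z̄)(z_{t+2}−z̄) = (-41.8889) + (-8.5556) + (-41.8889) + (5.4444) = -86.8889
Denominator Σ(z_t−z̄)² = 155.3333
r_2 = -86.8889 / 155.3333 = -0.559

-0.559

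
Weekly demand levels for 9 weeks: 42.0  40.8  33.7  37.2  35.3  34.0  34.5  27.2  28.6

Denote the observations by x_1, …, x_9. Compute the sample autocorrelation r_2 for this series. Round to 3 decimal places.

Mean x̄ = (42.0 + 40.8 + 33.7 + 37.2 + 35.3 + 34.0 + 34.5 + 27.2 + 28.6)/9 = 34.8111
Σ(x_t−x̄)(x_{t+2}−x̄) = (-7.9877) + (14.3068) + (-0.5432) + (-1.9377) + (-0.1521) + (6.1735) + (1.9323) = 11.7920
Denominator Σ(x_t−x̄)² = 191.9889
r_2 = 11.7920 / 191.9889 = 0.061

0.061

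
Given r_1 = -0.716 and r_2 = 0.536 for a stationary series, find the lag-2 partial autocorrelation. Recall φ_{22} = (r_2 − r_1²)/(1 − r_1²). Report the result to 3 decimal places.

0.048

φ_{22} = (r_2 − r_1²) / (1 − r_1²)
r_1² = (-0.716)² = 0.512656
Numerator = 0.536 − 0.5127 = 0.0233; denominator = 1 − 0.5127 = 0.4873
φ_{22} = 0.0233 / 0.4873 = 0.048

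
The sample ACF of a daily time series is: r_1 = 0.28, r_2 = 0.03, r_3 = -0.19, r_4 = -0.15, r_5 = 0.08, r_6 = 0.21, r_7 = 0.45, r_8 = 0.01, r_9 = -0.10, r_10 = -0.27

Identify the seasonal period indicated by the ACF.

7

The largest autocorrelation is r_7 = 0.45; the remaining lags stay at or below 0.28. The elevated value at lag 1 (0.28), dropping to 0.03 at lag 2, reflects decaying short-term dependence rather than seasonality.
The dominant spike at lag 7 indicates a seasonal period of 7.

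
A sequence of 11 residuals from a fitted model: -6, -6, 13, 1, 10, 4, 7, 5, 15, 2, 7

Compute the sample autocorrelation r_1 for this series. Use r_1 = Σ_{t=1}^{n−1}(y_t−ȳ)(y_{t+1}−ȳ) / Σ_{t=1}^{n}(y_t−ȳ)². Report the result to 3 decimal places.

Mean ȳ = (-6 − 6 + 13 + 1 + 10 + 4 + 7 + 5 + 15 + 2 + 7)/11 = 4.7273
Numerator Σ_{t=1}^{10}(y_t−ȳ)(y_{t+1}−ȳ) = -60.4380
Denominator Σ(y_t−ȳ)² = 464.1818
r_1 = -60.4380 / 464.1818 = -0.130

-0.130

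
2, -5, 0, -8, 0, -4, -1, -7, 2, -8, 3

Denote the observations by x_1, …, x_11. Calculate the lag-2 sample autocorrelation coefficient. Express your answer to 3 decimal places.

0.609

Mean x̄ = (2 − 5 + 0 − 8 + 0 − 4 − 1 − 7 + 2 − 8 + 3)/11 = -2.3636
Numerator Σ_{t=1}^{9}(x_t−x̄)(x_{t+2}−x̄) = 106.2810
Denominator Σ(x_t−x̄)² = 174.5455
r_2 = 106.2810 / 174.5455 = 0.609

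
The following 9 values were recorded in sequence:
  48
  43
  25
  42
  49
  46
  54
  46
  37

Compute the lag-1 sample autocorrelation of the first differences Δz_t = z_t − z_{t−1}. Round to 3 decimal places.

First differences Δz: -5, -18, 17, 7, -3, 8, -8, -9
Mean of differences = -1.3750
Numerator Σ(Δz_t−Δz̄)(Δz_{t+1}−Δz̄) = -131.7656
Denominator Σ(Δz_t−Δz̄)² = 889.8750
r_1(Δz) = -131.7656 / 889.8750 = -0.148

-0.148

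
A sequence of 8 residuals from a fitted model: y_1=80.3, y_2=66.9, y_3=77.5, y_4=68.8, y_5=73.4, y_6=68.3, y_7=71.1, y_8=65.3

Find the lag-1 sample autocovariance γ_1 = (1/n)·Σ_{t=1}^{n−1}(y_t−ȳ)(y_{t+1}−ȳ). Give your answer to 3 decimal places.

-11.485

Mean ȳ = (80.3 + 66.9 + 77.5 + 68.8 + 73.4 + 68.3 + 71.1 + 65.3)/8 = 71.4500
Deviations: 8.8500, -4.5500, 6.0500, -2.6500, 1.9500, -3.1500, -0.3500, -6.1500
Σ_{t=1}^{7}(y_t−ȳ)(y_{t+1}−ȳ) = -91.8825
γ_1 = -91.8825 / 8 = -11.485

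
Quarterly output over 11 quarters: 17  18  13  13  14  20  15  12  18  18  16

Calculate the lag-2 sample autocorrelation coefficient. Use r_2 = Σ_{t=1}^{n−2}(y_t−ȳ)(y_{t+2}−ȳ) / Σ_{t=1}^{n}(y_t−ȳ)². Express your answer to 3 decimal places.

-0.596

Mean ȳ = (17 + 18 + 13 + 13 + 14 + 20 + 15 + 12 + 18 + 18 + 16)/11 = 15.8182
Numerator Σ_{t=1}^{9}(y_t−ȳ)(y_{t+2}−ȳ) = -40.3388
Denominator Σ(y_t−ȳ)² = 67.6364
r_2 = -40.3388 / 67.6364 = -0.596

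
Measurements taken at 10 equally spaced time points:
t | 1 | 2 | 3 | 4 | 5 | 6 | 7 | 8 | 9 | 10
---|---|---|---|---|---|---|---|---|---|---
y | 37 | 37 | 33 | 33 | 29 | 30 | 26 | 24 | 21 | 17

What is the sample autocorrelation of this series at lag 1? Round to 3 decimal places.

Mean ȳ = (37 + 37 + 33 + 33 + 29 + 30 + 26 + 24 + 21 + 17)/10 = 28.7000
Numerator Σ_{t=1}^{9}(y_t−ȳ)(y_{t+1}−ȳ) = 260.2100
Denominator Σ(y_t−ȳ)² = 402.1000
r_1 = 260.2100 / 402.1000 = 0.647

0.647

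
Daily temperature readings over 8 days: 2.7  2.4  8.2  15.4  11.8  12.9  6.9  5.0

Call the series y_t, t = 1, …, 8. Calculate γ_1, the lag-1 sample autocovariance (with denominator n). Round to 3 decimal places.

Mean ȳ = (2.7 + 2.4 + 8.2 + 15.4 + 11.8 + 12.9 + 6.9 + 5.0)/8 = 8.1625
Σ_{t=1}^{7}(y_t−ȳ)(y_{t+1}−ȳ) = 73.1036
γ_1 = 73.1036 / 8 = 9.138

9.138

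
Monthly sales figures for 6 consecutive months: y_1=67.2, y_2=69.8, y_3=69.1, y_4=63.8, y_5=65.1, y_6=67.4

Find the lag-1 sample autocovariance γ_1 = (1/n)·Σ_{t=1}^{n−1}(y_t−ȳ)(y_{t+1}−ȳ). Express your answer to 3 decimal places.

Mean ȳ = (67.2 + 69.8 + 69.1 + 63.8 + 65.1 + 67.4)/6 = 67.0667
Σ_{t=1}^{5}(y_t−ȳ)(y_{t+1}−ȳ) = 5.0489
γ_1 = 5.0489 / 6 = 0.841

0.841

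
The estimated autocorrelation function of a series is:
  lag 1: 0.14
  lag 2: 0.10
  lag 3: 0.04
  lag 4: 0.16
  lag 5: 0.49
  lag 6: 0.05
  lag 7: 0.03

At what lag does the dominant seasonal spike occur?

5

The largest autocorrelation is r_5 = 0.49; the remaining lags stay at or below 0.16.
The dominant spike at lag 5 indicates a seasonal period of 5.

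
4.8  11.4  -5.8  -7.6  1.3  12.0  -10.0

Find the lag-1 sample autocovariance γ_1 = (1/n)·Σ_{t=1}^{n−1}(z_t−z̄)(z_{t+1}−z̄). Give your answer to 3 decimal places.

Mean z̄ = (4.8 + 11.4 − 5.8 − 7.6 + 1.3 + 12.0 − 10.0)/7 = 0.8714
Σ_{t=1}^{6}(z_t−z̄)(z_{t+1}−z̄) = -92.2065
γ_1 = -92.2065 / 7 = -13.172

-13.172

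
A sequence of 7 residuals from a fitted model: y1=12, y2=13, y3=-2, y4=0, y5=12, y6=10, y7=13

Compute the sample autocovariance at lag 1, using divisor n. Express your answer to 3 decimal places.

Mean ȳ = (12 + 13 − 2 + 0 + 12 + 10 + 13)/7 = 8.2857
Σ_{t=1}^{6}(y_t−ȳ)(y_{t+1}−ȳ) = 37.9184
γ_1 = 37.9184 / 7 = 5.417

5.417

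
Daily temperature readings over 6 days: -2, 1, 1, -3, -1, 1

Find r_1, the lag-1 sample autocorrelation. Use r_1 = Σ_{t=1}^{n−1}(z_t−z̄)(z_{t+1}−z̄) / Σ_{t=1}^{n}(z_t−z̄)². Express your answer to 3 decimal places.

Mean z̄ = (-2 + 1 + 1 − 3 − 1 + 1)/6 = -0.5000
Numerator Σ_{t=1}^{5}(z_t−z̄)(z_{t+1}−z̄) = -3.2500
Denominator Σ(z_t−z̄)² = 15.5000
r_1 = -3.2500 / 15.5000 = -0.210

-0.210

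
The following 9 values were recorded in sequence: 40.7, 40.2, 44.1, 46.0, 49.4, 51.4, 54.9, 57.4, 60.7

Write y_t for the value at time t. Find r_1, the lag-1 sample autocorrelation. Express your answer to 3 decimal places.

Mean ȳ = (40.7 + 40.2 + 44.1 + 46.0 + 49.4 + 51.4 + 54.9 + 57.4 + 60.7)/9 = 49.4222
Numerator Σ_{t=1}^{8}(y_t−ȳ)(y_{t+1}−ȳ) = 292.2728
Denominator Σ(y_t−ȳ)² = 425.9156
r_1 = 292.2728 / 425.9156 = 0.686

0.686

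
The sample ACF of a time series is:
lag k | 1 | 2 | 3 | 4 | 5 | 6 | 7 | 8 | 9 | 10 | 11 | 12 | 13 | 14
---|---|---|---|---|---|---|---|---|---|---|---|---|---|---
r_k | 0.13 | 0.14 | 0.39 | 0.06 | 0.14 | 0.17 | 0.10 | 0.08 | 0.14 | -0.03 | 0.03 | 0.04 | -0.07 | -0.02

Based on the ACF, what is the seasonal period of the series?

The largest autocorrelation is r_3 = 0.39, with a weaker echo at lag 6 (0.17); the remaining lags stay at or below 0.14.
The dominant spike at lag 3 indicates a seasonal period of 3.

3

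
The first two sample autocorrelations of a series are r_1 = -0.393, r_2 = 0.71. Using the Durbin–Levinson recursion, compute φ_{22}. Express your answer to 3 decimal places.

0.657

φ_{22} = (r_2 − r_1²) / (1 − r_1²)
r_1² = (-0.393)² = 0.154449
Numerator = 0.71 − 0.1544 = 0.5556; denominator = 1 − 0.1544 = 0.8456
φ_{22} = 0.5556 / 0.8456 = 0.657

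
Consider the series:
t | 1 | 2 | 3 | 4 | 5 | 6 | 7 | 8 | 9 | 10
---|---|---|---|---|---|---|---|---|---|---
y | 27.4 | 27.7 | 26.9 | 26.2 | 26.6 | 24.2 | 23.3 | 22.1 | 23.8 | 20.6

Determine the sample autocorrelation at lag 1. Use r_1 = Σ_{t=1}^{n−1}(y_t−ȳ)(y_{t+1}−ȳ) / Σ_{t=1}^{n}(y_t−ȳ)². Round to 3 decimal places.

0.557

Mean ȳ = (27.4 + 27.7 + 26.9 + 26.2 + 26.6 + 24.2 + 23.3 + 22.1 + 23.8 + 20.6)/10 = 24.8800
Numerator Σ_{t=1}^{9}(y_t−ȳ)(y_{t+1}−ȳ) = 29.6616
Denominator Σ(y_t−ȳ)² = 53.2560
r_1 = 29.6616 / 53.2560 = 0.557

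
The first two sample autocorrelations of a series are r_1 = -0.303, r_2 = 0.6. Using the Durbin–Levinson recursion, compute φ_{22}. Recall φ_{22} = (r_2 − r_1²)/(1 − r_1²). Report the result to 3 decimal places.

0.560

φ_{22} = (r_2 − r_1²) / (1 − r_1²)
r_1² = (-0.303)² = 0.091809
Numerator = 0.6 − 0.0918 = 0.5082; denominator = 1 − 0.0918 = 0.9082
φ_{22} = 0.5082 / 0.9082 = 0.560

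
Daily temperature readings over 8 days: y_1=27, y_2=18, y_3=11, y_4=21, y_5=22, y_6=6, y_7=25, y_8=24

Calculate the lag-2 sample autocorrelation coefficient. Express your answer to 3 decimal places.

-0.428

Mean ȳ = (27 + 18 + 11 + 21 + 22 + 6 + 25 + 24)/8 = 19.2500
Σ(y_t−ȳ)(y_{t+2}−ȳ) = (-63.9375) + (-2.1875) + (-22.6875) + (-23.1875) + (15.8125) + (-62.9375) = -159.1250
Denominator Σ(y_t−ȳ)² = 371.5000
r_2 = -159.1250 / 371.5000 = -0.428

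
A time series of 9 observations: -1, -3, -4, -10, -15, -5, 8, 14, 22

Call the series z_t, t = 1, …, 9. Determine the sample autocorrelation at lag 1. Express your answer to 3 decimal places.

0.600

Mean z̄ = (-1 − 3 − 4 − 10 − 15 − 5 + 8 + 14 + 22)/9 = 0.6667
Numerator Σ_{t=1}^{8}(z_t−z̄)(z_{t+1}−z̄) = 669.5556
Denominator Σ(z_t−z̄)² = 1116.0000
r_1 = 669.5556 / 1116.0000 = 0.600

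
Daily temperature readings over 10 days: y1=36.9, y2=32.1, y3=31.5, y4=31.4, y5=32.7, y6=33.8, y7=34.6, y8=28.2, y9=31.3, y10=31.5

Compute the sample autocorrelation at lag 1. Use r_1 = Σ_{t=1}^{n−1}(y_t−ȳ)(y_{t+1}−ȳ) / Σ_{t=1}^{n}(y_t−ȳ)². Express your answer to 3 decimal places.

-0.013

Mean ȳ = (36.9 + 32.1 + 31.5 + 31.4 + 32.7 + 33.8 + 34.6 + 28.2 + 31.3 + 31.5)/10 = 32.4000
Numerator Σ_{t=1}^{9}(y_t−ȳ)(y_{t+1}−ȳ) = -0.6100
Denominator Σ(y_t−ȳ)² = 48.7000
r_1 = -0.6100 / 48.7000 = -0.013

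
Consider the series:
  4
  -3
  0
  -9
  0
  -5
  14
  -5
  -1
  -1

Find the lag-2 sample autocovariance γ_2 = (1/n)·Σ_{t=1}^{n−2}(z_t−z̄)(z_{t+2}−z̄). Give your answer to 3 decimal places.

8.428

Mean z̄ = (4 − 3 + 0 − 9 + 0 − 5 + 14 − 5 − 1 − 1)/10 = -0.6000
Σ_{t=1}^{8}(z_t−z̄)(z_{t+2}−z̄) = 84.2800
γ_2 = 84.2800 / 10 = 8.428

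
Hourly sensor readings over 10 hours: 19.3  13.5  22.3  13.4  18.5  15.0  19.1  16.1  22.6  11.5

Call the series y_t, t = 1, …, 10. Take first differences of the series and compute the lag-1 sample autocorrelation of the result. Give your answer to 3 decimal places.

First differences Δy: -5.8, 8.8, -8.9, 5.1, -3.5, 4.1, -3.0, 6.5, -11.1
Mean of differences = -0.8667
Numerator Σ(Δy_t−Δȳ)(Δy_{t+1}−Δȳ) = -303.7644
Denominator Σ(Δy_t−Δȳ)² = 413.0600
r_1(Δy) = -303.7644 / 413.0600 = -0.735

-0.735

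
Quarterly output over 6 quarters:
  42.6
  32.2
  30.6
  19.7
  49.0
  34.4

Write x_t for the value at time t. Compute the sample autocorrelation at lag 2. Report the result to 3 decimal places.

Mean x̄ = (42.6 + 32.2 + 30.6 + 19.7 + 49.0 + 34.4)/6 = 34.7500
Deviations from mean: 7.8500, -2.5500, -4.1500, -15.0500, 14.2500, -0.3500
Σ(x_t−x̄)(x_{t+2}−x̄) = (-32.5775) + (38.3775) + (-59.1375) + (5.2675) = -48.0700
Denominator Σ(x_t−x̄)² = 515.0350
r_2 = -48.0700 / 515.0350 = -0.093

-0.093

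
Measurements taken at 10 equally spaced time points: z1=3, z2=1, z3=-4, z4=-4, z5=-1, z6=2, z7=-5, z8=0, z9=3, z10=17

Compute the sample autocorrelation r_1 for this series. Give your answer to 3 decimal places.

Mean z̄ = (3 + 1 − 4 − 4 − 1 + 2 − 5 + 0 + 3 + 17)/10 = 1.2000
Numerator Σ_{t=1}^{9}(z_t−z̄)(z_{t+1}−z̄) = 66.1600
Denominator Σ(z_t−z̄)² = 355.6000
r_1 = 66.1600 / 355.6000 = 0.186

0.186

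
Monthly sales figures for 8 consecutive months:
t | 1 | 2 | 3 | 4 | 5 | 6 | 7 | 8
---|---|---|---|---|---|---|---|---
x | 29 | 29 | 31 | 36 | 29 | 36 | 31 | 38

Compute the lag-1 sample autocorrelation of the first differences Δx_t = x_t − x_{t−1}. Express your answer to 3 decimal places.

-0.782

First differences Δx: 0, 2, 5, -7, 7, -5, 7
Mean of differences = 1.2857
Numerator Σ(Δx_t−Δx̄)(Δx_{t+1}−Δx̄) = -148.2245
Denominator Σ(Δx_t−Δx̄)² = 189.4286
r_1(Δx) = -148.2245 / 189.4286 = -0.782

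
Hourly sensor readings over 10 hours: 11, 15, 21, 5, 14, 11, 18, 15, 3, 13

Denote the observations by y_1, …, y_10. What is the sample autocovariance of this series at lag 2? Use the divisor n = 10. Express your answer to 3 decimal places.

-5.492

Mean ȳ = (11 + 15 + 21 + 5 + 14 + 11 + 18 + 15 + 3 + 13)/10 = 12.6000
Σ_{t=1}^{8}(y_t−ȳ)(y_{t+2}−ȳ) = -54.9200
γ_2 = -54.9200 / 10 = -5.492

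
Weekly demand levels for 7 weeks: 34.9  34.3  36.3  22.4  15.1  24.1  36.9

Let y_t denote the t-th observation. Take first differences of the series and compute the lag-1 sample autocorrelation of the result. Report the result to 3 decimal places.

First differences Δy: -0.6, 2.0, -13.9, -7.3, 9.0, 12.8
Mean of differences = 0.3333
Numerator Σ(Δy_t−Δȳ)(Δy_{t+1}−Δȳ) = 125.2589
Denominator Σ(Δy_t−Δȳ)² = 495.0333
r_1(Δy) = 125.2589 / 495.0333 = 0.253

0.253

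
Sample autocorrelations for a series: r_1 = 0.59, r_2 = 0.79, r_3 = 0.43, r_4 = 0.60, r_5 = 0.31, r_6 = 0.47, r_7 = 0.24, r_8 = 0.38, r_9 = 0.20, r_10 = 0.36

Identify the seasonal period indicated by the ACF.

2

The largest autocorrelation is r_2 = 0.79, with a weaker echo at lag 4 (0.60); the remaining lags stay at or below 0.59.
The dominant spike at lag 2 indicates a seasonal period of 2.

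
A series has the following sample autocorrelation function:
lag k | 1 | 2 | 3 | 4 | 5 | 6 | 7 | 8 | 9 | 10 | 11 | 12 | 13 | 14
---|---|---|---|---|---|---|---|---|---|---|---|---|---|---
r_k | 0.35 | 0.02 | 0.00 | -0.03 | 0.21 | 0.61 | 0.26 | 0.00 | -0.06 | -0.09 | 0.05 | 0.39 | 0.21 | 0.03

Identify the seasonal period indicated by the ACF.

The largest autocorrelation is r_6 = 0.61, with a weaker echo at lag 12 (0.39); the remaining lags stay at or below 0.35. The elevated value at lag 1 (0.35), dropping to 0.02 at lag 2, reflects decaying short-term dependence rather than seasonality.
The dominant spike at lag 6 indicates a seasonal period of 6.

6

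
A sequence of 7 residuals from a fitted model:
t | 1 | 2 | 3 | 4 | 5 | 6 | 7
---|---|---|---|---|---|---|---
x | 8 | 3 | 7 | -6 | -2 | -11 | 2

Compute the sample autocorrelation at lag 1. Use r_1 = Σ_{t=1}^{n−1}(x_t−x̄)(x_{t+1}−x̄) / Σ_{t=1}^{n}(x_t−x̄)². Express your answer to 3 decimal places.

Mean x̄ = (8 + 3 + 7 − 6 − 2 − 11 + 2)/7 = 0.1429
Deviations from mean: 7.8571, 2.8571, 6.8571, -6.1429, -2.1429, -11.1429, 1.8571
Σ(x_t−x̄)(x_{t+1}−x̄) = (22.4490) + (19.5918) + (-42.1224) + (13.1633) + (23.8776) + (-20.6939) = 16.2653
Denominator Σ(x_t−x̄)² = 286.8571
r_1 = 16.2653 / 286.8571 = 0.057

0.057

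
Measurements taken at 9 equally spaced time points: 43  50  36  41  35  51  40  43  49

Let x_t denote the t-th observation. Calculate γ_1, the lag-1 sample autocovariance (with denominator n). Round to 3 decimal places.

-11.829

Mean x̄ = (43 + 50 + 36 + 41 + 35 + 51 + 40 + 43 + 49)/9 = 43.1111
Σ_{t=1}^{8}(x_t−x̄)(x_{t+1}−x̄) = -106.4568
γ_1 = -106.4568 / 9 = -11.829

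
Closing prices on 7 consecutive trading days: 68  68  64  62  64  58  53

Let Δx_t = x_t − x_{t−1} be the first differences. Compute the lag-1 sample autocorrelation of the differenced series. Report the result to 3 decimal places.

-0.195

First differences Δx: 0, -4, -2, 2, -6, -5
Mean of differences = -2.5000
Numerator Σ(Δx_t−Δx̄)(Δx_{t+1}−Δx̄) = -9.2500
Denominator Σ(Δx_t−Δx̄)² = 47.5000
r_1(Δx) = -9.2500 / 47.5000 = -0.195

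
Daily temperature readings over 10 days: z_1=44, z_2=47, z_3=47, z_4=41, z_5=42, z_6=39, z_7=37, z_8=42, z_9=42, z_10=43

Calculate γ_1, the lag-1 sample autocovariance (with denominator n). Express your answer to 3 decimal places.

4.444

Mean z̄ = (44 + 47 + 47 + 41 + 42 + 39 + 37 + 42 + 42 + 43)/10 = 42.4000
Σ_{t=1}^{9}(z_t−z̄)(z_{t+1}−z̄) = 44.4400
γ_1 = 44.4400 / 10 = 4.444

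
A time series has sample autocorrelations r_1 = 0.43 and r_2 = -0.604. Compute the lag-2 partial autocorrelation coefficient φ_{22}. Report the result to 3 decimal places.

-0.968

φ_{22} = (r_2 − r_1²) / (1 − r_1²)
r_1² = (0.43)² = 0.1849
Numerator = -0.604 − 0.1849 = -0.7889; denominator = 1 − 0.1849 = 0.8151
φ_{22} = -0.7889 / 0.8151 = -0.968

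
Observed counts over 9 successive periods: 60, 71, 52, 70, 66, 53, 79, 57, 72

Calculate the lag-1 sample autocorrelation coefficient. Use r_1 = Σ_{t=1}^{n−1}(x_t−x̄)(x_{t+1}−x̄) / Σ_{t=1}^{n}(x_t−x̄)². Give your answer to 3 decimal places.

Mean x̄ = (60 + 71 + 52 + 70 + 66 + 53 + 79 + 57 + 72)/9 = 64.4444
Numerator Σ_{t=1}^{8}(x_t−x̄)(x_{t+1}−x̄) = -520.1975
Denominator Σ(x_t−x̄)² = 706.2222
r_1 = -520.1975 / 706.2222 = -0.737

-0.737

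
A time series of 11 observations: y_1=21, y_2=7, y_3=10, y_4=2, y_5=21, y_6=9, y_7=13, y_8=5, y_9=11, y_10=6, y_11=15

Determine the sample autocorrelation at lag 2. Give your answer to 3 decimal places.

Mean ȳ = (21 + 7 + 10 + 2 + 21 + 9 + 13 + 5 + 11 + 6 + 15)/11 = 10.9091
Numerator Σ_{t=1}^{9}(y_t−ȳ)(y_{t+2}−ȳ) = 95.4380
Denominator Σ(y_t−ȳ)² = 382.9091
r_2 = 95.4380 / 382.9091 = 0.249

0.249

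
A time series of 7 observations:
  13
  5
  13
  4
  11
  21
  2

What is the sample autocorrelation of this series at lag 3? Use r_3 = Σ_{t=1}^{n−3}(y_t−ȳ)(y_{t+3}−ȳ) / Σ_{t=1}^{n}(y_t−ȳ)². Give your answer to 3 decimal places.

0.216

Mean ȳ = (13 + 5 + 13 + 4 + 11 + 21 + 2)/7 = 9.8571
Numerator Σ_{t=1}^{4}(y_t−ȳ)(y_{t+3}−ȳ) = 57.0816
Denominator Σ(y_t−ȳ)² = 264.8571
r_3 = 57.0816 / 264.8571 = 0.216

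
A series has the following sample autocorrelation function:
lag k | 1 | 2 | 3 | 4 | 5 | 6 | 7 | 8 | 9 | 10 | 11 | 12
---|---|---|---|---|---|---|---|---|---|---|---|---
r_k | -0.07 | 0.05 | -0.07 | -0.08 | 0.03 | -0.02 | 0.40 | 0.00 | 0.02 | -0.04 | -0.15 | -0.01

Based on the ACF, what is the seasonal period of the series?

The largest autocorrelation is r_7 = 0.40; the remaining lags stay at or below 0.05.
The dominant spike at lag 7 indicates a seasonal period of 7.

7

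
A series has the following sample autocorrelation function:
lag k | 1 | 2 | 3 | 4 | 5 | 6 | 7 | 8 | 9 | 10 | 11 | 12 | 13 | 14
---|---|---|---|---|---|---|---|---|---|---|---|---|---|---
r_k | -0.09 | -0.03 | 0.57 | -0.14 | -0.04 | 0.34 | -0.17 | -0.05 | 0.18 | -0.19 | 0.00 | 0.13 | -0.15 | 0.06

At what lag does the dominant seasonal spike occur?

3

The largest autocorrelation is r_3 = 0.57, with weaker echoes at lags 6 (0.34) and 9 (0.18); the remaining lags stay at or below 0.13.
The dominant spike at lag 3 indicates a seasonal period of 3.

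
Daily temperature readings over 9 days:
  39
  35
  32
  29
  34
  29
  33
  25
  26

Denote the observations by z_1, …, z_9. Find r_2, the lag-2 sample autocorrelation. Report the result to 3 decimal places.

Mean z̄ = (39 + 35 + 32 + 29 + 34 + 29 + 33 + 25 + 26)/9 = 31.3333
Σ(z_t−z̄)(z_{t+2}−z̄) = (5.1111) + (-8.5556) + (1.7778) + (5.4444) + (4.4444) + (14.7778) + (-8.8889) = 14.1111
Denominator Σ(z_t−z̄)² = 162.0000
r_2 = 14.1111 / 162.0000 = 0.087

0.087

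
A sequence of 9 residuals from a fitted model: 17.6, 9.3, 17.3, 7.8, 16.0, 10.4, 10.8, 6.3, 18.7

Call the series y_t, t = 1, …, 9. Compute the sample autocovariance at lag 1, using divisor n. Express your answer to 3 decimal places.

Mean ȳ = (17.6 + 9.3 + 17.3 + 7.8 + 16.0 + 10.4 + 10.8 + 6.3 + 18.7)/9 = 12.6889
Σ_{t=1}^{8}(y_t−ȳ)(y_{t+1}−ȳ) = -100.5923
γ_1 = -100.5923 / 9 = -11.177

-11.177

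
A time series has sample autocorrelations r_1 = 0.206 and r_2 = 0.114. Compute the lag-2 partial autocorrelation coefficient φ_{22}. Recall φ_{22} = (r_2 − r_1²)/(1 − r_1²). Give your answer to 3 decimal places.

0.075

φ_{22} = (r_2 − r_1²) / (1 − r_1²)
r_1² = (0.206)² = 0.042436
Numerator = 0.114 − 0.0424 = 0.0716; denominator = 1 − 0.0424 = 0.9576
φ_{22} = 0.0716 / 0.9576 = 0.075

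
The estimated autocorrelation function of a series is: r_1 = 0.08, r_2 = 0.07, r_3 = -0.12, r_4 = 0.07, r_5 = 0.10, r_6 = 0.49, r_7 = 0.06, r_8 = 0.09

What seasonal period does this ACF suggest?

6

The largest autocorrelation is r_6 = 0.49; the remaining lags stay at or below 0.10.
The dominant spike at lag 6 indicates a seasonal period of 6.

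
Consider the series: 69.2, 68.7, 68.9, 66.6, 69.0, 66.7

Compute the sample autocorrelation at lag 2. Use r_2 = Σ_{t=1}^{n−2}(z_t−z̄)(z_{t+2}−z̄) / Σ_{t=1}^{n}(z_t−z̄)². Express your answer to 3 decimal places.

0.396

Mean z̄ = (69.2 + 68.7 + 68.9 + 66.6 + 69.0 + 66.7)/6 = 68.1833
Deviations from mean: 1.0167, 0.5167, 0.7167, -1.5833, 0.8167, -1.4833
Numerator Σ_{t=1}^{4}(z_t−z̄)(z_{t+2}−z̄) = 2.8444
Denominator Σ(z_t−z̄)² = 7.1883
r_2 = 2.8444 / 7.1883 = 0.396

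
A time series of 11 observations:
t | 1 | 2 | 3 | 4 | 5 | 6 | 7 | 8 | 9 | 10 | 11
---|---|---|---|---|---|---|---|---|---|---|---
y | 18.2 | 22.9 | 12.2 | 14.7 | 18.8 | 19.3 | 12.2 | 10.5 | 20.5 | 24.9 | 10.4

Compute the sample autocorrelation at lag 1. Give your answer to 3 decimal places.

-0.143

Mean ȳ = (18.2 + 22.9 + 12.2 + 14.7 + 18.8 + 19.3 + 12.2 + 10.5 + 20.5 + 24.9 + 10.4)/11 = 16.7818
Numerator Σ_{t=1}^{10}(y_t−ȳ)(y_{t+1}−ȳ) = -36.6731
Denominator Σ(y_t−ȳ)² = 256.0964
r_1 = -36.6731 / 256.0964 = -0.143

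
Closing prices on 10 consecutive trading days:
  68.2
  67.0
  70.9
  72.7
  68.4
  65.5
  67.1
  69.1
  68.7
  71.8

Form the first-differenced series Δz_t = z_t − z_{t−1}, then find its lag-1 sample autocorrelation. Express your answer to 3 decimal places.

0.045

First differences Δz: -1.2, 3.9, 1.8, -4.3, -2.9, 1.6, 2.0, -0.4, 3.1
Mean of differences = 0.4000
Numerator Σ(Δz_t−Δz̄)(Δz_{t+1}−Δz̄) = 2.7500
Denominator Σ(Δz_t−Δz̄)² = 61.6800
r_1(Δz) = 2.7500 / 61.6800 = 0.045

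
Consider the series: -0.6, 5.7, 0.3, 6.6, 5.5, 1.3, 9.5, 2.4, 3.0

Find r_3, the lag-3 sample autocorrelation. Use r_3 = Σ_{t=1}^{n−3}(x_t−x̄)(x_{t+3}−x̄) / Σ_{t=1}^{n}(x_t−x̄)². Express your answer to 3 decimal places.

0.176

Mean x̄ = (-0.6 + 5.7 + 0.3 + 6.6 + 5.5 + 1.3 + 9.5 + 2.4 + 3.0)/9 = 3.7444
Σ(x_t−x̄)(x_{t+3}−x̄) = (-12.4058) + (3.4331) + (8.4198) + (16.4353) + (-2.3602) + (1.8198) = 15.3419
Denominator Σ(x_t−x̄)² = 87.2622
r_3 = 15.3419 / 87.2622 = 0.176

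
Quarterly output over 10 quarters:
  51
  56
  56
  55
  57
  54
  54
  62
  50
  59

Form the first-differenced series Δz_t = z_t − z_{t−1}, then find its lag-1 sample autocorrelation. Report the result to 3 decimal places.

-0.647

First differences Δz: 5, 0, -1, 2, -3, 0, 8, -12, 9
Mean of differences = 0.8889
Numerator Σ(Δz_t−Δz̄)(Δz_{t+1}−Δz̄) = -207.4568
Denominator Σ(Δz_t−Δz̄)² = 320.8889
r_1(Δz) = -207.4568 / 320.8889 = -0.647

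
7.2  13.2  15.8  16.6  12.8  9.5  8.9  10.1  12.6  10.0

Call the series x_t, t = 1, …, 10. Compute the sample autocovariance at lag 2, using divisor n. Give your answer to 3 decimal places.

Mean x̄ = (7.2 + 13.2 + 15.8 + 16.6 + 12.8 + 9.5 + 8.9 + 10.1 + 12.6 + 10.0)/10 = 11.6700
Σ_{t=1}^{8}(x_t−x̄)(x_{t+2}−x̄) = -16.6268
γ_2 = -16.6268 / 10 = -1.663

-1.663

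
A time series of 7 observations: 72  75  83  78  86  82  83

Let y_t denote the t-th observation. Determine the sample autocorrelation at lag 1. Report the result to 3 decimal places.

Mean ȳ = (72 + 75 + 83 + 78 + 86 + 82 + 83)/7 = 79.8571
Deviations from mean: -7.8571, -4.8571, 3.1429, -1.8571, 6.1429, 2.1429, 3.1429
Σ(y_t−ȳ)(y_{t+1}−ȳ) = (38.1633) + (-15.2653) + (-5.8367) + (-11.4082) + (13.1633) + (6.7347) = 25.5510
Denominator Σ(y_t−ȳ)² = 150.8571
r_1 = 25.5510 / 150.8571 = 0.169

0.169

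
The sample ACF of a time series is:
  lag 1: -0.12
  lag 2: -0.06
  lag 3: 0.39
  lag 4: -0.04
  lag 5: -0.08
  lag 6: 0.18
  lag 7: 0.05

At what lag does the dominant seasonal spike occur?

3

The largest autocorrelation is r_3 = 0.39, with a weaker echo at lag 6 (0.18); the remaining lags stay at or below 0.05.
The dominant spike at lag 3 indicates a seasonal period of 3.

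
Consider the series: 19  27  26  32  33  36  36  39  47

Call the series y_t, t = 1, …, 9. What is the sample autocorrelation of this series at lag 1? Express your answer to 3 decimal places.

0.458

Mean ȳ = (19 + 27 + 26 + 32 + 33 + 36 + 36 + 39 + 47)/9 = 32.7778
Numerator Σ_{t=1}^{8}(y_t−ȳ)(y_{t+1}−ȳ) = 243.5062
Denominator Σ(y_t−ȳ)² = 531.5556
r_1 = 243.5062 / 531.5556 = 0.458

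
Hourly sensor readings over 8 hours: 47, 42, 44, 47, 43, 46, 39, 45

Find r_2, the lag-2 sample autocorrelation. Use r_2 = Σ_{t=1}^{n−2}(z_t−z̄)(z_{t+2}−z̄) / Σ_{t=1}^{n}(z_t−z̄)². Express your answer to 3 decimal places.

0.122

Mean z̄ = (47 + 42 + 44 + 47 + 43 + 46 + 39 + 45)/8 = 44.1250
Numerator Σ_{t=1}^{6}(z_t−z̄)(z_{t+2}−z̄) = 6.4688
Denominator Σ(z_t−z̄)² = 52.8750
r_2 = 6.4688 / 52.8750 = 0.122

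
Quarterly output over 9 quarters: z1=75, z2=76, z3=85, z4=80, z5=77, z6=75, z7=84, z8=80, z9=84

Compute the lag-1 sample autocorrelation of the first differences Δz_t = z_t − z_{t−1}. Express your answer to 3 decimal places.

-0.407

First differences Δz: 1, 9, -5, -3, -2, 9, -4, 4
Mean of differences = 1.1250
Numerator Σ(Δz_t−Δz̄)(Δz_{t+1}−Δz̄) = -90.7656
Denominator Σ(Δz_t−Δz̄)² = 222.8750
r_1(Δz) = -90.7656 / 222.8750 = -0.407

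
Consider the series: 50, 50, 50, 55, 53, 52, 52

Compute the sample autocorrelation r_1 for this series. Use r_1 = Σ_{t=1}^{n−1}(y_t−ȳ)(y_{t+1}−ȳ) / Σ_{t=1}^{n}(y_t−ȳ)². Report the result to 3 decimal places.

Mean ȳ = (50 + 50 + 50 + 55 + 53 + 52 + 52)/7 = 51.7143
Deviations from mean: -1.7143, -1.7143, -1.7143, 3.2857, 1.2857, 0.2857, 0.2857
Σ(y_t−ȳ)(y_{t+1}−ȳ) = (2.9388) + (2.9388) + (-5.6327) + (4.2245) + (0.3673) + (0.0816) = 4.9184
Denominator Σ(y_t−ȳ)² = 21.4286
r_1 = 4.9184 / 21.4286 = 0.230

0.230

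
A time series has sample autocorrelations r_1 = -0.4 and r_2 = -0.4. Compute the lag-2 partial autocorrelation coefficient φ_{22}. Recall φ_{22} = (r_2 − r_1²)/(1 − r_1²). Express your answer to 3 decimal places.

φ_{22} = (r_2 − r_1²) / (1 − r_1²)
r_1² = (-0.4)² = 0.16
Numerator = -0.4 − 0.1600 = -0.5600; denominator = 1 − 0.1600 = 0.8400
φ_{22} = -0.5600 / 0.8400 = -0.667

-0.667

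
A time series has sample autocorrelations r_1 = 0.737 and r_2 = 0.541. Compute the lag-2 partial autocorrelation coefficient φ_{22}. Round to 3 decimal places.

-0.005

φ_{22} = (r_2 − r_1²) / (1 − r_1²)
r_1² = (0.737)² = 0.543169
Numerator = 0.541 − 0.5432 = -0.0022; denominator = 1 − 0.5432 = 0.4568
φ_{22} = -0.0022 / 0.4568 = -0.005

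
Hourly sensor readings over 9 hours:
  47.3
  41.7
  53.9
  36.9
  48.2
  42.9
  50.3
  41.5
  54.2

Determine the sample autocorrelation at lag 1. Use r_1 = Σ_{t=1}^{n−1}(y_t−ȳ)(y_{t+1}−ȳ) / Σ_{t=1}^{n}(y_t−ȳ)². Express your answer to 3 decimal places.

Mean ȳ = (47.3 + 41.7 + 53.9 + 36.9 + 48.2 + 42.9 + 50.3 + 41.5 + 54.2)/9 = 46.3222
Numerator Σ_{t=1}^{8}(y_t−ȳ)(y_{t+1}−ȳ) = -205.8472
Denominator Σ(y_t−ȳ)² = 284.8956
r_1 = -205.8472 / 284.8956 = -0.723

-0.723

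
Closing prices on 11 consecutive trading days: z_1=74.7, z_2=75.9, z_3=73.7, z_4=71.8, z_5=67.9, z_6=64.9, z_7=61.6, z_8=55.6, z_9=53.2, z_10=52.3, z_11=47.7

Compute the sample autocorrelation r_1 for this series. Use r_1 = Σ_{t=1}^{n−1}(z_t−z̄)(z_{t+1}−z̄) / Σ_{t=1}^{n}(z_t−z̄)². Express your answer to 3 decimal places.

0.763

Mean z̄ = (74.7 + 75.9 + 73.7 + 71.8 + 67.9 + 64.9 + 61.6 + 55.6 + 53.2 + 52.3 + 47.7)/11 = 63.5727
Numerator Σ_{t=1}^{10}(z_t−z̄)(z_{t+1}−z̄) = 778.3420
Denominator Σ(z_t−z̄)² = 1020.5818
r_1 = 778.3420 / 1020.5818 = 0.763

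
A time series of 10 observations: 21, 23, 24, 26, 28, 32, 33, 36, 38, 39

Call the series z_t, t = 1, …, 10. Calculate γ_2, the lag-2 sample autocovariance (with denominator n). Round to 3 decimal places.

17.000

Mean z̄ = (21 + 23 + 24 + 26 + 28 + 32 + 33 + 36 + 38 + 39)/10 = 30.0000
Σ_{t=1}^{8}(z_t−z̄)(z_{t+2}−z̄) = 170.0000
γ_2 = 170.0000 / 10 = 17.000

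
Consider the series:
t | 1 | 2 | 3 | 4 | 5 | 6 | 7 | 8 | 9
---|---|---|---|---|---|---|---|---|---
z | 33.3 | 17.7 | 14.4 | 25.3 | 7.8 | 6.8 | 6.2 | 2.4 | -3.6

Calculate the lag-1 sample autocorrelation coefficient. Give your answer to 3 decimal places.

Mean z̄ = (33.3 + 17.7 + 14.4 + 25.3 + 7.8 + 6.8 + 6.2 + 2.4 − 3.6)/9 = 12.2556
Numerator Σ_{t=1}^{8}(z_t−z̄)(z_{t+1}−z̄) = 369.3936
Denominator Σ(z_t−z̄)² = 1082.0822
r_1 = 369.3936 / 1082.0822 = 0.341

0.341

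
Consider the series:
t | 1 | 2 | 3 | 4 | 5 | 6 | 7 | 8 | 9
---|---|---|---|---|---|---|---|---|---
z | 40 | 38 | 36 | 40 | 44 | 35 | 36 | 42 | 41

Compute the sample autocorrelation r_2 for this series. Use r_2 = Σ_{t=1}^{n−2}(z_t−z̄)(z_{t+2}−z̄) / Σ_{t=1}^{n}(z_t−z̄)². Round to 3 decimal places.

Mean z̄ = (40 + 38 + 36 + 40 + 44 + 35 + 36 + 42 + 41)/9 = 39.1111
Numerator Σ_{t=1}^{7}(z_t−z̄)(z_{t+2}−z̄) = -55.5802
Denominator Σ(z_t−z̄)² = 74.8889
r_2 = -55.5802 / 74.8889 = -0.742

-0.742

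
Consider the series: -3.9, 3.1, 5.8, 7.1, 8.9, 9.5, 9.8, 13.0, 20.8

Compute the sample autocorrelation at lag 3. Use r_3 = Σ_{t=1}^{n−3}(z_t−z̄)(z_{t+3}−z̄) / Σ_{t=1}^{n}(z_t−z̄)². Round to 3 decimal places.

Mean z̄ = (-3.9 + 3.1 + 5.8 + 7.1 + 8.9 + 9.5 + 9.8 + 13.0 + 20.8)/9 = 8.2333
Numerator Σ_{t=1}^{6}(z_t−z̄)(z_{t+3}−z̄) = 24.5667
Denominator Σ(z_t−z̄)² = 365.9200
r_3 = 24.5667 / 365.9200 = 0.067

0.067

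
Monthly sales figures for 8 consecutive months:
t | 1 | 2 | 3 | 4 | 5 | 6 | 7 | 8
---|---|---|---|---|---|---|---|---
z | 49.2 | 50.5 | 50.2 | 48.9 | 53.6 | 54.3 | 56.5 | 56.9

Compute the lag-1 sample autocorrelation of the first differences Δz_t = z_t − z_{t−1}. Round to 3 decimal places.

-0.364

First differences Δz: 1.3, -0.3, -1.3, 4.7, 0.7, 2.2, 0.4
Mean of differences = 1.1000
Numerator Σ(Δz_t−Δz̄)(Δz_{t+1}−Δz̄) = -8.2100
Denominator Σ(Δz_t−Δz̄)² = 22.5800
r_1(Δz) = -8.2100 / 22.5800 = -0.364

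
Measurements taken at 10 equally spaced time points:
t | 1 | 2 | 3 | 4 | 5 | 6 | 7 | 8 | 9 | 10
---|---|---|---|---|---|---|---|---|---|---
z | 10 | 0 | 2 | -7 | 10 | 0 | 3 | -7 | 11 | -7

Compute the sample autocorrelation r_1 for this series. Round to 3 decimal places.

Mean z̄ = (10 + 0 + 2 − 7 + 10 + 0 + 3 − 7 + 11 − 7)/10 = 1.5000
Numerator Σ_{t=1}^{9}(z_t−z̄)(z_{t+1}−z̄) = -279.2500
Denominator Σ(z_t−z̄)² = 458.5000
r_1 = -279.2500 / 458.5000 = -0.609

-0.609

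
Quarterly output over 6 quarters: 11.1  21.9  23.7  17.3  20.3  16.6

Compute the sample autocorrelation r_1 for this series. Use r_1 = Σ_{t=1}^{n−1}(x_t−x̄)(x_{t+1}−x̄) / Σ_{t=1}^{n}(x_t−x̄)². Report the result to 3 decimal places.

-0.188

Mean x̄ = (11.1 + 21.9 + 23.7 + 17.3 + 20.3 + 16.6)/6 = 18.4833
Deviations from mean: -7.3833, 3.4167, 5.2167, -1.1833, 1.8167, -1.8833
Numerator Σ_{t=1}^{5}(x_t−x̄)(x_{t+1}−x̄) = -19.1469
Denominator Σ(x_t−x̄)² = 101.6483
r_1 = -19.1469 / 101.6483 = -0.188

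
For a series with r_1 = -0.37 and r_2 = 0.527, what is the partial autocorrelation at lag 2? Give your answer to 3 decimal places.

0.452

φ_{22} = (r_2 − r_1²) / (1 − r_1²)
r_1² = (-0.37)² = 0.1369
Numerator = 0.527 − 0.1369 = 0.3901; denominator = 1 − 0.1369 = 0.8631
φ_{22} = 0.3901 / 0.8631 = 0.452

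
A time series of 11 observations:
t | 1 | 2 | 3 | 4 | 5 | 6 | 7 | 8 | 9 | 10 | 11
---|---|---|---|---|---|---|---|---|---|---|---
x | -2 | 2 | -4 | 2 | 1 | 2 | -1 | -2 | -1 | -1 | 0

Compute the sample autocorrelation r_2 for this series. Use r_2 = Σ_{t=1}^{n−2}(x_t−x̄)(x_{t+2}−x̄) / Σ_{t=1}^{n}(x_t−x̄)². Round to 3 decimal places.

Mean x̄ = (-2 + 2 − 4 + 2 + 1 + 2 − 1 − 2 − 1 − 1 + 0)/11 = -0.3636
Numerator Σ_{t=1}^{9}(x_t−x̄)(x_{t+2}−x̄) = 8.6446
Denominator Σ(x_t−x̄)² = 38.5455
r_2 = 8.6446 / 38.5455 = 0.224

0.224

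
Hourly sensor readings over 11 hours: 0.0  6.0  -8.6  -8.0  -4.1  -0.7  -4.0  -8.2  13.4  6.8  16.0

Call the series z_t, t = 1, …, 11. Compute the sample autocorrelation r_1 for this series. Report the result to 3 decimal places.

0.245

Mean z̄ = (0.0 + 6.0 − 8.6 − 8.0 − 4.1 − 0.7 − 4.0 − 8.2 + 13.4 + 6.8 + 16.0)/11 = 0.7818
Numerator Σ_{t=1}^{10}(z_t−z̄)(z_{t+1}−z̄) = 183.6842
Denominator Σ(z_t−z̄)² = 749.5764
r_1 = 183.6842 / 749.5764 = 0.245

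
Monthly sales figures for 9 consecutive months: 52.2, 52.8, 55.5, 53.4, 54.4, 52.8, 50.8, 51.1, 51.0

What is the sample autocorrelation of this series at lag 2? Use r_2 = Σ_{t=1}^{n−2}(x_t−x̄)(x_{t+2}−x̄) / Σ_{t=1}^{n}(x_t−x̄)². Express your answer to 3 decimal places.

Mean x̄ = (52.2 + 52.8 + 55.5 + 53.4 + 54.4 + 52.8 + 50.8 + 51.1 + 51.0)/9 = 52.6667
Σ(x_t−x̄)(x_{t+2}−x̄) = (-1.3222) + (0.0978) + (4.9111) + (0.0978) + (-3.2356) + (-0.2089) + (3.1111) = 3.4511
Denominator Σ(x_t−x̄)² = 20.5400
r_2 = 3.4511 / 20.5400 = 0.168

0.168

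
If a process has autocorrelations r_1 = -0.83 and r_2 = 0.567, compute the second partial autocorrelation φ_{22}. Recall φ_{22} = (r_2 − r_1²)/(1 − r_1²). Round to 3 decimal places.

φ_{22} = (r_2 − r_1²) / (1 − r_1²)
r_1² = (-0.83)² = 0.6889
Numerator = 0.567 − 0.6889 = -0.1219; denominator = 1 − 0.6889 = 0.3111
φ_{22} = -0.1219 / 0.3111 = -0.392

-0.392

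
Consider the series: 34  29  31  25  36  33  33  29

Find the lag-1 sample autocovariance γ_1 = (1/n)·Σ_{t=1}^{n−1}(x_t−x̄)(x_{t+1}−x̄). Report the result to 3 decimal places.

Mean x̄ = (34 + 29 + 31 + 25 + 36 + 33 + 33 + 29)/8 = 31.2500
Σ_{t=1}^{7}(x_t−x̄)(x_{t+1}−x̄) = -26.3125
γ_1 = -26.3125 / 8 = -3.289

-3.289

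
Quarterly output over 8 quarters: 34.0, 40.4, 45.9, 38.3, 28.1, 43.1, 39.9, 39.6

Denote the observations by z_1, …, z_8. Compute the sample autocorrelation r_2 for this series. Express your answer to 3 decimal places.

Mean z̄ = (34.0 + 40.4 + 45.9 + 38.3 + 28.1 + 43.1 + 39.9 + 39.6)/8 = 38.6625
Deviations from mean: -4.6625, 1.7375, 7.2375, -0.3625, -10.5625, 4.4375, 1.2375, 0.9375
Σ(z_t−z̄)(z_{t+2}−z̄) = (-33.7448) + (-0.6298) + (-76.4461) + (-1.6086) + (-13.0711) + (4.1602) = -121.3403
Denominator Σ(z_t−z̄)² = 210.9388
r_2 = -121.3403 / 210.9388 = -0.575

-0.575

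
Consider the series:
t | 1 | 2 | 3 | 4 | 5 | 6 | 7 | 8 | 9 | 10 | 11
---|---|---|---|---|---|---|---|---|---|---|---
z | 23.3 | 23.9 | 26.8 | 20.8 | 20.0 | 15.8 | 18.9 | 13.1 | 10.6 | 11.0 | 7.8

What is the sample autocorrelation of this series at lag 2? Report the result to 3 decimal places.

Mean z̄ = (23.3 + 23.9 + 26.8 + 20.8 + 20.0 + 15.8 + 18.9 + 13.1 + 10.6 + 11.0 + 7.8)/11 = 17.4545
Numerator Σ_{t=1}^{9}(z_t−z̄)(z_{t+2}−z̄) = 189.7050
Denominator Σ(z_t−z̄)² = 386.3673
r_2 = 189.7050 / 386.3673 = 0.491

0.491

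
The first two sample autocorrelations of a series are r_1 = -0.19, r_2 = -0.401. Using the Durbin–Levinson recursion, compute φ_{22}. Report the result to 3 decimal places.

-0.453

φ_{22} = (r_2 − r_1²) / (1 − r_1²)
r_1² = (-0.19)² = 0.0361
Numerator = -0.401 − 0.0361 = -0.4371; denominator = 1 − 0.0361 = 0.9639
φ_{22} = -0.4371 / 0.9639 = -0.453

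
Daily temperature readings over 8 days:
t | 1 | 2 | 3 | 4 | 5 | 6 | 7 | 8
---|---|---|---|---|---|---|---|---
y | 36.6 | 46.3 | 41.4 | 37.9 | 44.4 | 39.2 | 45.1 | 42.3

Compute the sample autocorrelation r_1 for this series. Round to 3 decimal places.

Mean ȳ = (36.6 + 46.3 + 41.4 + 37.9 + 44.4 + 39.2 + 45.1 + 42.3)/8 = 41.6500
Deviations from mean: -5.0500, 4.6500, -0.2500, -3.7500, 2.7500, -2.4500, 3.4500, 0.6500
Numerator Σ_{t=1}^{7}(y_t−ȳ)(y_{t+1}−ȳ) = -46.9675
Denominator Σ(y_t−ȳ)² = 87.1400
r_1 = -46.9675 / 87.1400 = -0.539

-0.539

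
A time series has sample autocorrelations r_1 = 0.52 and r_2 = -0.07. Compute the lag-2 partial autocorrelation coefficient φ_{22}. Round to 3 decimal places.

-0.467

φ_{22} = (r_2 − r_1²) / (1 − r_1²)
r_1² = (0.52)² = 0.2704
Numerator = -0.07 − 0.2704 = -0.3404; denominator = 1 − 0.2704 = 0.7296
φ_{22} = -0.3404 / 0.7296 = -0.467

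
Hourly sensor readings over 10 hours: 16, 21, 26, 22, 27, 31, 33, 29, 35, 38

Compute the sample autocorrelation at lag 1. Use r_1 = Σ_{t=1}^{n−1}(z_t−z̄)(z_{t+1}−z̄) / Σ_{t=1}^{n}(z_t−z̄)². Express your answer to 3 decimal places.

Mean z̄ = (16 + 21 + 26 + 22 + 27 + 31 + 33 + 29 + 35 + 38)/10 = 27.8000
Numerator Σ_{t=1}^{9}(z_t−z̄)(z_{t+1}−z̄) = 209.9600
Denominator Σ(z_t−z̄)² = 417.6000
r_1 = 209.9600 / 417.6000 = 0.503

0.503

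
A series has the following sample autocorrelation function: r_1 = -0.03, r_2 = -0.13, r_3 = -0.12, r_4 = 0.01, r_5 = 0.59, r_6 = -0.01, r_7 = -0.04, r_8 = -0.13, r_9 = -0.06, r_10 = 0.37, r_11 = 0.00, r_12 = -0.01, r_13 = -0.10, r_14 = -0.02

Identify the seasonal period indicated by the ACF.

5

The largest autocorrelation is r_5 = 0.59, with a weaker echo at lag 10 (0.37); the remaining lags stay at or below 0.01.
The dominant spike at lag 5 indicates a seasonal period of 5.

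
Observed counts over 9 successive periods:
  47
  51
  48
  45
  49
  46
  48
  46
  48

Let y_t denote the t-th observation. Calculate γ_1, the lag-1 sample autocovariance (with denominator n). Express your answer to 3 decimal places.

Mean ȳ = (47 + 51 + 48 + 45 + 49 + 46 + 48 + 46 + 48)/9 = 47.5556
Σ_{t=1}^{8}(y_t−ȳ)(y_{t+1}−ȳ) = -9.5309
γ_1 = -9.5309 / 9 = -1.059

-1.059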